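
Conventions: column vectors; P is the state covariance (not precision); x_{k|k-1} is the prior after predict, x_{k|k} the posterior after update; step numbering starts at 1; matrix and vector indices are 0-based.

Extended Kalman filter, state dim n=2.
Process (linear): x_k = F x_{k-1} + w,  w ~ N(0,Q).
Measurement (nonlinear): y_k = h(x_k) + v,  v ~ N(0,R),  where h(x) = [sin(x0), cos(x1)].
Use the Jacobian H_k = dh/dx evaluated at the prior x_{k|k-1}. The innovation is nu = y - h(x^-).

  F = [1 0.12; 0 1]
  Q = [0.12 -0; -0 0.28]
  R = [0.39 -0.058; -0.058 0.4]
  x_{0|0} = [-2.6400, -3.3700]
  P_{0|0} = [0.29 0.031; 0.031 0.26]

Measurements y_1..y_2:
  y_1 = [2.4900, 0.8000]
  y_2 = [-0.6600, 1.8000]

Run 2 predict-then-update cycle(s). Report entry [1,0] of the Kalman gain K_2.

step 1: x^-=[-3.0444, -3.3700]  P^-=[0.4212 0.0622; 0.0622 0.5400]  H_jac=[-0.9953 0.0000; 0.0000 -0.2264]  S=[0.8072 -0.0440; -0.0440 0.4277]  K=[-0.5240 -0.0868; -0.0928 -0.2954]  nu=[2.5870, 1.7740]  x^+=[-4.5541, -4.1341]  P^+=[0.2003 0.0191; 0.0191 0.4981]
step 2: x^-=[-5.0502, -4.1341]  P^-=[0.3321 0.0789; 0.0789 0.7781]  H_jac=[0.3315 0.0000; 0.0000 -0.8374]  S=[0.4265 -0.0799; -0.0799 0.9457]  K=[0.2489 -0.0489; -0.0689 -0.6949]  nu=[-1.6035, 2.3466]  x^+=[-5.5640, -5.6543]  P^+=[0.3014 0.0406; 0.0406 0.3271]

K[1,0] = -0.0689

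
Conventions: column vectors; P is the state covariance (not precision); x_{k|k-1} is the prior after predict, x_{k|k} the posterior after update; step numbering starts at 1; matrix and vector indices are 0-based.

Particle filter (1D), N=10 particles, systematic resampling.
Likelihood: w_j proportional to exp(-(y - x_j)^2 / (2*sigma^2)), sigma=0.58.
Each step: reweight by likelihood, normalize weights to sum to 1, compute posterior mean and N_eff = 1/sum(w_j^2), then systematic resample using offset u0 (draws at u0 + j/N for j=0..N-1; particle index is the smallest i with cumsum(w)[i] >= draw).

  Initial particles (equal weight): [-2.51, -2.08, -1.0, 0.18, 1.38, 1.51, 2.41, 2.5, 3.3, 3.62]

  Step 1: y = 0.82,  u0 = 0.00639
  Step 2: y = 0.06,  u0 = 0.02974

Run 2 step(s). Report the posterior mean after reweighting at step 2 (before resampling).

step 1: w=[0.0000, 0.0000, 0.0043, 0.3181, 0.3669, 0.2882, 0.0136, 0.0088, 0.0001, 0.0000]  mean=1.0496  Neff=3.1333  idx=[3, 3, 3, 3, 4, 4, 4, 5, 5, 5]
step 2: w=[0.2291, 0.2291, 0.2291, 0.2291, 0.0176, 0.0176, 0.0176, 0.0103, 0.0103, 0.0103]  mean=0.2843  Neff=4.7345  idx=[0, 0, 1, 1, 1, 2, 2, 3, 3, 4]

post_mean = 0.2843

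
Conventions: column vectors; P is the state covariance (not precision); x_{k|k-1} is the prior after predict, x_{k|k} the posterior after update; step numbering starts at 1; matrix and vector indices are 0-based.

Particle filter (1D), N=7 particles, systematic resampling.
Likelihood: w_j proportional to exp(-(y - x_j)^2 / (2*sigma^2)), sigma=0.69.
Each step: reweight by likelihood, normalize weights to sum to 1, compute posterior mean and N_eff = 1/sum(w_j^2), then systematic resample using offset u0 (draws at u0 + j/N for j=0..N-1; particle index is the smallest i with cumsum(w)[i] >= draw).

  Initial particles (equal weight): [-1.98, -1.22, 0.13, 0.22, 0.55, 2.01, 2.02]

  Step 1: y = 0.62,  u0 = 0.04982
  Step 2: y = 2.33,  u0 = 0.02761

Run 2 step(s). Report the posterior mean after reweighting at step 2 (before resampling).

post_mean = 0.4681

step 1: w=[0.0003, 0.0098, 0.2674, 0.2909, 0.3424, 0.0452, 0.0439]  mean=0.4542  Neff=3.6044  idx=[2, 2, 3, 3, 4, 4, 4]
step 2: w=[0.0447, 0.0447, 0.0672, 0.0672, 0.2587, 0.2587, 0.2587]  mean=0.4681  Neff=4.6762  idx=[0, 3, 4, 4, 5, 6, 6]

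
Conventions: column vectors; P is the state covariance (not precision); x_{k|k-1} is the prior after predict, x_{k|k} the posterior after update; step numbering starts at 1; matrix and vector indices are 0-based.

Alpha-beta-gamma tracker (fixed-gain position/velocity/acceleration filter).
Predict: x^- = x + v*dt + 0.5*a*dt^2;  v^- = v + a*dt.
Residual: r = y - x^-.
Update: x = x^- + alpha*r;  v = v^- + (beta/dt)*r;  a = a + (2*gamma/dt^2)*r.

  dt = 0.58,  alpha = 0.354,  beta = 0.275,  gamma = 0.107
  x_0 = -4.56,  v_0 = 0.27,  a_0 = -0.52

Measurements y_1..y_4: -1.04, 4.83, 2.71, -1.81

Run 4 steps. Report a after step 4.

a_post = -2.5893

step 1: x_pred=-4.4909  r=3.4509  x^+=-3.2693  v^+=1.6046  a^+=1.6753
step 2: x_pred=-2.0568  r=6.8868  x^+=0.3811  v^+=5.8415  a^+=6.0563
step 3: x_pred=4.7879  r=-2.0779  x^+=4.0523  v^+=8.3690  a^+=4.7345
step 4: x_pred=9.7027  r=-11.5127  x^+=5.6272  v^+=5.6564  a^+=-2.5893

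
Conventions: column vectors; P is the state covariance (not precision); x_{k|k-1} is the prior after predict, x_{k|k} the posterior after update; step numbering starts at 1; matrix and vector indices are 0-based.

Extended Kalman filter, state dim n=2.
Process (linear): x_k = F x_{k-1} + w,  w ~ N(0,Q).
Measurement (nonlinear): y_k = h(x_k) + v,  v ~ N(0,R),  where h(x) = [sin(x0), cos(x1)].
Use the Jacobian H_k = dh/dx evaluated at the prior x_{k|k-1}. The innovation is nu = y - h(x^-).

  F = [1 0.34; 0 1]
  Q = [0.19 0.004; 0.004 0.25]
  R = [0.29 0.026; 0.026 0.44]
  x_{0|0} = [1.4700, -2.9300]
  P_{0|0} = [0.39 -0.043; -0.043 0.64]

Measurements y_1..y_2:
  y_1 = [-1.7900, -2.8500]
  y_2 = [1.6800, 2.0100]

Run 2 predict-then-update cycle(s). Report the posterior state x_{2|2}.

x_post = [-4.2524, -6.3023]

step 1: x^-=[0.4738, -2.9300]  P^-=[0.6247 0.1786; 0.1786 0.8900]  H_jac=[0.8898 0.0000; 0.0000 0.2100]  S=[0.7847 0.0594; 0.0594 0.4793]  K=[0.7092 -0.0096; 0.1747 0.3684]  nu=[-2.2463, -1.8723]  x^+=[-1.1013, -4.0120]  P^+=[0.2308 0.0677; 0.0677 0.7934]
step 2: x^-=[-2.4654, -4.0120]  P^-=[0.5586 0.3414; 0.3414 1.0434]  H_jac=[-0.7799 0.0000; 0.0000 -0.7646]  S=[0.6298 0.2296; 0.2296 1.0500]  K=[-0.6532 -0.1058; -0.1585 -0.7251]  nu=[2.3059, 2.6545]  x^+=[-4.2524, -6.3023]  P^+=[0.2464 0.0831; 0.0831 0.4227]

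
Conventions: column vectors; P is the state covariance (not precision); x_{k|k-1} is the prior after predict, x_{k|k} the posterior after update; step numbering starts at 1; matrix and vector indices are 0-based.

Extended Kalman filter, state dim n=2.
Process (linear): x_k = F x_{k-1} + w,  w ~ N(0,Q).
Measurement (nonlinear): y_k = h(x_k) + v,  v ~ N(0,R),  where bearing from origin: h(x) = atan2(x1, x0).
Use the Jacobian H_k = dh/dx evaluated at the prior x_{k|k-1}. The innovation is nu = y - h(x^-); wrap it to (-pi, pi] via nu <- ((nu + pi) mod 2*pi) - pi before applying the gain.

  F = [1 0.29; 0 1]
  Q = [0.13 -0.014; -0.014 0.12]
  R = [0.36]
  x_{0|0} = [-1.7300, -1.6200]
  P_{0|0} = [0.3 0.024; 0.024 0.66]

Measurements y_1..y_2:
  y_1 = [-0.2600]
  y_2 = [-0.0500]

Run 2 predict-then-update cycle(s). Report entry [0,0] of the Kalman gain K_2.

step 1: x^-=[-2.1998, -1.6200]  P^-=[0.4994 0.2014; 0.2014 0.7800]  H_jac=[0.2171 -0.2947]  S=[0.4255]  K=[0.1153; -0.4375]  nu=[2.2468]  x^+=[-1.9408, -2.6031]  P^+=[0.4938 0.2229; 0.2229 0.6985]
step 2: x^-=[-2.6957, -2.6031]  P^-=[0.8118 0.4114; 0.4114 0.8185]  H_jac=[0.1854 -0.1920]  S=[0.3888]  K=[0.1839; -0.2080]  nu=[2.3237]  x^+=[-2.2684, -3.0864]  P^+=[0.7986 0.4263; 0.4263 0.8017]

K[0,0] = 0.1839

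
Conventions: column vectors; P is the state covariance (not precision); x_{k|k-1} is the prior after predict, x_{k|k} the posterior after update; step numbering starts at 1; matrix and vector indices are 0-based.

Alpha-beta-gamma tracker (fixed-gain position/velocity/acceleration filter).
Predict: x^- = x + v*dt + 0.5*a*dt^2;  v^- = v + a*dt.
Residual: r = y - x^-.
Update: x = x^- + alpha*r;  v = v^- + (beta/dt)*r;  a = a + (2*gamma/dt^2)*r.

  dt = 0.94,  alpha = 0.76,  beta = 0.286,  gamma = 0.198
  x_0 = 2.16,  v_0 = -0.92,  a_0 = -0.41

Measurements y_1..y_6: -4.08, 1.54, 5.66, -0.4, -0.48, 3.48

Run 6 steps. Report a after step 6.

step 1: x_pred=1.1141  r=-5.1941  x^+=-2.8334  v^+=-2.8857  a^+=-2.7378
step 2: x_pred=-6.7556  r=8.2956  x^+=-0.4509  v^+=-2.9353  a^+=0.9800
step 3: x_pred=-2.7771  r=8.4371  x^+=3.6351  v^+=0.5529  a^+=4.7612
step 4: x_pred=6.2584  r=-6.6584  x^+=1.1980  v^+=3.0027  a^+=1.7772
step 5: x_pred=4.8057  r=-5.2857  x^+=0.7886  v^+=3.0650  a^+=-0.5917
step 6: x_pred=3.4083  r=0.0717  x^+=3.4628  v^+=2.5307  a^+=-0.5595

a_post = -0.5595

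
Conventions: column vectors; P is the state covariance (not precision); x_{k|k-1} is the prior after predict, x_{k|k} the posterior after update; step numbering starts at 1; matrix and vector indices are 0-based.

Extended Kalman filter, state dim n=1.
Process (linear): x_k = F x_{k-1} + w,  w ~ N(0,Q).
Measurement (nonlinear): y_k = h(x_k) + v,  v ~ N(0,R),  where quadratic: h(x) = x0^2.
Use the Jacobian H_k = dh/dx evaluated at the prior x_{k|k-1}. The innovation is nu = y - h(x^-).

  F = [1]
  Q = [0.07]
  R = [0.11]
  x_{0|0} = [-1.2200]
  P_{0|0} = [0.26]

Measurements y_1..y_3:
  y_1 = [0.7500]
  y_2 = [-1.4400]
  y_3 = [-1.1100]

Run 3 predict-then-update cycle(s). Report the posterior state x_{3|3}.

step 1: x^-=[-1.2200]  P^-=[0.3300]  H_jac=[-2.4400]  S=[2.0747]  K=[-0.3881]  nu=[-0.7384]  x^+=[-0.9334]  P^+=[0.0175]
step 2: x^-=[-0.9334]  P^-=[0.0875]  H_jac=[-1.8668]  S=[0.4149]  K=[-0.3937]  nu=[-2.3113]  x^+=[-0.0236]  P^+=[0.0232]
step 3: x^-=[-0.0236]  P^-=[0.0932]  H_jac=[-0.0471]  S=[0.1102]  K=[-0.0399]  nu=[-1.1106]  x^+=[0.0207]  P^+=[0.0930]

x_post = [0.0207]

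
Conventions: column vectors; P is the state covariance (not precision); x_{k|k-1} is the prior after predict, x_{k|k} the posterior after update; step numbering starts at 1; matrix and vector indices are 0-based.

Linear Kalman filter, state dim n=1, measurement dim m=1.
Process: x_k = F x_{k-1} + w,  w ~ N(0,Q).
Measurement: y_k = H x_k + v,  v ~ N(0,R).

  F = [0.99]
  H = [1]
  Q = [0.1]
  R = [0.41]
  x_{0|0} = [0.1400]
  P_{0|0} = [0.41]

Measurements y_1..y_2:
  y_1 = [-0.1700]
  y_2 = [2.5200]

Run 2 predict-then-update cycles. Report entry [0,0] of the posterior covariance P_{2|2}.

P_post[0,0] = 0.1801

step 1: x^-=[0.1386]  P^-=[0.5018]  S=[0.9118]  K=[0.5504]  nu=[-0.3086]  x^+=[-0.0312]  P^+=[0.2256]
step 2: x^-=[-0.0309]  P^-=[0.3212]  S=[0.7312]  K=[0.4392]  nu=[2.5509]  x^+=[1.0896]  P^+=[0.1801]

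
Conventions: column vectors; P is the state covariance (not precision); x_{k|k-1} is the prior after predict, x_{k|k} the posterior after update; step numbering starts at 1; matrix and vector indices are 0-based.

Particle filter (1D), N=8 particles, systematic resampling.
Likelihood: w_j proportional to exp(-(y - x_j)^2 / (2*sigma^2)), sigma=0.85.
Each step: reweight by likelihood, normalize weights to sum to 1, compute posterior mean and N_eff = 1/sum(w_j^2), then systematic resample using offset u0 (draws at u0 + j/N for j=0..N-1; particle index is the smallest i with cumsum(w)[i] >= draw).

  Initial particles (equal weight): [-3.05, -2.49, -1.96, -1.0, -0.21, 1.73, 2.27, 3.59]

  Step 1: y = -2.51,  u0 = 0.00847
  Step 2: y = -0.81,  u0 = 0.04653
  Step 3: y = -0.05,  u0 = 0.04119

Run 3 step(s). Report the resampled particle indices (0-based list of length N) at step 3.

step 1: w=[0.2857, 0.3495, 0.2836, 0.0722, 0.0090, 0.0000, 0.0000, 0.0000]  mean=-2.3717  Neff=3.4540  idx=[0, 0, 0, 1, 1, 1, 2, 2]
step 2: w=[0.0235, 0.0235, 0.0235, 0.1075, 0.1075, 0.1075, 0.3035, 0.3035]  mean=-2.2078  Neff=4.5347  idx=[1, 3, 5, 6, 6, 6, 7, 7]
step 3: w=[0.0045, 0.0373, 0.0373, 0.1842, 0.1842, 0.1842, 0.1842, 0.1842]  mean=-2.0045  Neff=5.8014  idx=[1, 3, 4, 4, 5, 6, 6, 7]

resampled_idx = [1, 3, 4, 4, 5, 6, 6, 7]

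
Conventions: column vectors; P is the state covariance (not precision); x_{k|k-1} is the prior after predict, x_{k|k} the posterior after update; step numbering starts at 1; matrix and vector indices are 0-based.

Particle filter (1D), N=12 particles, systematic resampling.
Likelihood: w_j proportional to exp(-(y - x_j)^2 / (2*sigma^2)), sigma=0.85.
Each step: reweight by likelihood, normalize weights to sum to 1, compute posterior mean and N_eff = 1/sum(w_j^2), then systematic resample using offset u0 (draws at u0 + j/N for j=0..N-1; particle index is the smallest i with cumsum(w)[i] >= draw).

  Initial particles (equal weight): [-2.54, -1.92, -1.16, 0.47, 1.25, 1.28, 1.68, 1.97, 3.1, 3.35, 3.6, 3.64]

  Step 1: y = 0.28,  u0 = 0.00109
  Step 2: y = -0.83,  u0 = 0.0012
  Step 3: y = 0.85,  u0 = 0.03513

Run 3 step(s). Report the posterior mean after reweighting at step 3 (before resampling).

post_mean = 0.5155

step 1: w=[0.0015, 0.0131, 0.0889, 0.3643, 0.1948, 0.1870, 0.0962, 0.0518, 0.0015, 0.0005, 0.0002, 0.0002]  mean=0.7932  Neff=4.4318  idx=[0, 2, 3, 3, 3, 3, 4, 4, 5, 5, 5, 6]
step 2: w=[0.0518, 0.3634, 0.1217, 0.1217, 0.1217, 0.1217, 0.0196, 0.0196, 0.0180, 0.0180, 0.0180, 0.0050]  mean=-0.1978  Neff=5.1103  idx=[0, 1, 1, 1, 1, 2, 2, 3, 4, 4, 5, 6]
step 3: w=[0.0001, 0.0093, 0.0093, 0.0093, 0.0093, 0.1377, 0.1377, 0.1377, 0.1377, 0.1377, 0.1377, 0.1363]  mean=0.5155  Neff=7.5321  idx=[4, 5, 6, 6, 7, 8, 8, 9, 9, 10, 11, 11]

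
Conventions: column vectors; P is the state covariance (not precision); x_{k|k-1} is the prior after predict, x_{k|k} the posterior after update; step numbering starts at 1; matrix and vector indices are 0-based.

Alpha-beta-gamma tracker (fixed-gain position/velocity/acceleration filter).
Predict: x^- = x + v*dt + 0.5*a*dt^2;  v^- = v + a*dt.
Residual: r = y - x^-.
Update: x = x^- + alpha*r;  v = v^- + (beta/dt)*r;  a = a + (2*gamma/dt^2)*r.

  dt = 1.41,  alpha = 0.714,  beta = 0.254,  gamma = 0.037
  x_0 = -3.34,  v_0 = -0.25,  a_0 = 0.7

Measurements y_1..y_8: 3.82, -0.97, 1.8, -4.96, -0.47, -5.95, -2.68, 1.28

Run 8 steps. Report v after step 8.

v_post = 0.6824

step 1: x_pred=-2.9967  r=6.8167  x^+=1.8704  v^+=1.9650  a^+=0.9537
step 2: x_pred=5.5891  r=-6.5591  x^+=0.9059  v^+=2.1282  a^+=0.7096
step 3: x_pred=4.6120  r=-2.8120  x^+=2.6042  v^+=2.6221  a^+=0.6049
step 4: x_pred=6.9027  r=-11.8627  x^+=-1.5673  v^+=1.3381  a^+=0.1634
step 5: x_pred=0.4818  r=-0.9518  x^+=-0.1978  v^+=1.3970  a^+=0.1279
step 6: x_pred=1.8991  r=-7.8491  x^+=-3.7051  v^+=0.1634  a^+=-0.1642
step 7: x_pred=-3.6380  r=0.9580  x^+=-2.9540  v^+=0.1044  a^+=-0.1286
step 8: x_pred=-2.9345  r=4.2145  x^+=0.0747  v^+=0.6824  a^+=0.0283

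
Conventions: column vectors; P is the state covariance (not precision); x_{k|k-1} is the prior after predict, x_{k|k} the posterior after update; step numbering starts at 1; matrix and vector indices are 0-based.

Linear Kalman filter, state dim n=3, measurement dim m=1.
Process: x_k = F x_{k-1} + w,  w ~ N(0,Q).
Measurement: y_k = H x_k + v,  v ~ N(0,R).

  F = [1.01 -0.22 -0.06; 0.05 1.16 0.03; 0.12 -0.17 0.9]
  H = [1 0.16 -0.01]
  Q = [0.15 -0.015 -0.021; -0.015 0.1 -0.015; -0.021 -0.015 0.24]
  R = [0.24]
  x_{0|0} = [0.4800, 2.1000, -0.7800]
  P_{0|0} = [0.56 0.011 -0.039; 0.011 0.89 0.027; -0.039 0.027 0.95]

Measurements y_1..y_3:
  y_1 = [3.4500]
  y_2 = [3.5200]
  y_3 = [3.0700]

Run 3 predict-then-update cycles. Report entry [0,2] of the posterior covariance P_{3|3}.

P_post[0,2] = 0.1626

step 1: x^-=[0.0696, 2.4366, -1.0014]  P^-=[0.7683 -0.2059 -0.0136; -0.2059 1.3029 -0.1339; -0.0136 -0.1339 1.0262]  S=[0.9766]  K=[0.7531; 0.0040; -0.0463]  nu=[2.9805]  x^+=[2.3144, 2.4485, -1.1395]  P^+=[0.2144 -0.2088 0.0205; -0.2088 1.3029 -0.1337; 0.0205 -0.1337 1.0241]
step 2: x^-=[1.8672, 2.9217, -1.1641]  P^-=[0.5222 -0.5701 0.0834; -0.5701 1.8211 -0.4082; 0.0834 -0.4082 1.1641]  S=[0.6262]  K=[0.6870; -0.4387; 0.0103]  nu=[1.1737]  x^+=[2.6735, 2.4069, -1.1520]  P^+=[0.2267 -0.3814 0.0790; -0.3814 1.7006 -0.4054; 0.0790 -0.4054 1.1640]
step 3: x^-=[2.2399, 2.8911, -1.1251]  P^-=[0.6170 -0.8493 0.2301; -0.8493 2.3177 -0.7847; 0.2301 -0.7847 1.3919]  S=[0.6426]  K=[0.7451; -0.7323; 0.1411]  nu=[0.3563]  x^+=[2.5053, 2.6302, -1.0749]  P^+=[0.2602 -0.4986 0.1626; -0.4986 1.9731 -0.7184; 0.1626 -0.7184 1.3792]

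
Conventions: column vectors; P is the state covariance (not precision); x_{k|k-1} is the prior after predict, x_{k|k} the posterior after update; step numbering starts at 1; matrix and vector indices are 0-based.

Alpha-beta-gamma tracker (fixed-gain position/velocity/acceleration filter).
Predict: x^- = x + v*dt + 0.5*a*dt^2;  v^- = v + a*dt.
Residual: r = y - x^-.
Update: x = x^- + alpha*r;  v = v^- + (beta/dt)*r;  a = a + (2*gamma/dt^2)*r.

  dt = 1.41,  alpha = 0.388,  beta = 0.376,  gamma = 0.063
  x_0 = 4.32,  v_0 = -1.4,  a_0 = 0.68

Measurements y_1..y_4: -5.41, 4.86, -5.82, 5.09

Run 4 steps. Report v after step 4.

step 1: x_pred=3.0220  r=-8.4320  x^+=-0.2496  v^+=-2.6897  a^+=0.1456
step 2: x_pred=-3.8974  r=8.7574  x^+=-0.4995  v^+=-0.1491  a^+=0.7006
step 3: x_pred=-0.0133  r=-5.8067  x^+=-2.2663  v^+=-0.7097  a^+=0.3326
step 4: x_pred=-2.9363  r=8.0263  x^+=0.1779  v^+=1.8997  a^+=0.8413

v_post = 1.8997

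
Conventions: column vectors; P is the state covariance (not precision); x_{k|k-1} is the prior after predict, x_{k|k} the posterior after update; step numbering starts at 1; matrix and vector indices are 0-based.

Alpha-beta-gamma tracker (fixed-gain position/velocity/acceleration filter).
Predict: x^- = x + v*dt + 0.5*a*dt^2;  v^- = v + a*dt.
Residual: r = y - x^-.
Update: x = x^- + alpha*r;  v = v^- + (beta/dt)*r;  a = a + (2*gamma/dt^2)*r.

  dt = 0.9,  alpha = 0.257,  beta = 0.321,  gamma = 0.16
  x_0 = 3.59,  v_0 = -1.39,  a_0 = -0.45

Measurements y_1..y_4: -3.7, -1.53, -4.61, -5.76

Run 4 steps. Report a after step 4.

a_post = 2.7644

step 1: x_pred=2.1567  r=-5.8567  x^+=0.6516  v^+=-3.8839  a^+=-2.7638
step 2: x_pred=-3.9633  r=2.4333  x^+=-3.3379  v^+=-5.5034  a^+=-1.8025
step 3: x_pred=-9.0210  r=4.4110  x^+=-7.8874  v^+=-5.5524  a^+=-0.0599
step 4: x_pred=-12.9088  r=7.1488  x^+=-11.0716  v^+=-3.0565  a^+=2.7644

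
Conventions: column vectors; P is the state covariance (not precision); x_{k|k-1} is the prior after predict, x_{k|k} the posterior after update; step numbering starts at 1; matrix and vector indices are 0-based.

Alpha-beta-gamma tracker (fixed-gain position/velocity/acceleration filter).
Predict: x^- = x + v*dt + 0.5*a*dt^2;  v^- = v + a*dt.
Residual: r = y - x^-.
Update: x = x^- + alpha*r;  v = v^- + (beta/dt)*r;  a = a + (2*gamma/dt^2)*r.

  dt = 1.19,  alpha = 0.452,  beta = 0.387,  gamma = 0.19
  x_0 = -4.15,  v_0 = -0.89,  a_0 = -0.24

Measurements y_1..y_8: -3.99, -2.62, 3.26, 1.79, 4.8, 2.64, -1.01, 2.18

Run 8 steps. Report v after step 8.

step 1: x_pred=-5.3790  r=1.3890  x^+=-4.7512  v^+=-0.7239  a^+=0.1327
step 2: x_pred=-5.5186  r=2.8986  x^+=-4.2084  v^+=0.3767  a^+=0.9106
step 3: x_pred=-3.1154  r=6.3754  x^+=-0.2337  v^+=3.5336  a^+=2.6213
step 4: x_pred=5.8274  r=-4.0374  x^+=4.0025  v^+=5.3401  a^+=1.5379
step 5: x_pred=11.4461  r=-6.6461  x^+=8.4421  v^+=5.0088  a^+=-0.2455
step 6: x_pred=14.2288  r=-11.5888  x^+=8.9906  v^+=0.9479  a^+=-3.3552
step 7: x_pred=7.7430  r=-8.7530  x^+=3.7866  v^+=-5.8914  a^+=-5.7040
step 8: x_pred=-7.2628  r=9.4428  x^+=-2.9947  v^+=-9.6083  a^+=-3.1701

v_post = -9.6083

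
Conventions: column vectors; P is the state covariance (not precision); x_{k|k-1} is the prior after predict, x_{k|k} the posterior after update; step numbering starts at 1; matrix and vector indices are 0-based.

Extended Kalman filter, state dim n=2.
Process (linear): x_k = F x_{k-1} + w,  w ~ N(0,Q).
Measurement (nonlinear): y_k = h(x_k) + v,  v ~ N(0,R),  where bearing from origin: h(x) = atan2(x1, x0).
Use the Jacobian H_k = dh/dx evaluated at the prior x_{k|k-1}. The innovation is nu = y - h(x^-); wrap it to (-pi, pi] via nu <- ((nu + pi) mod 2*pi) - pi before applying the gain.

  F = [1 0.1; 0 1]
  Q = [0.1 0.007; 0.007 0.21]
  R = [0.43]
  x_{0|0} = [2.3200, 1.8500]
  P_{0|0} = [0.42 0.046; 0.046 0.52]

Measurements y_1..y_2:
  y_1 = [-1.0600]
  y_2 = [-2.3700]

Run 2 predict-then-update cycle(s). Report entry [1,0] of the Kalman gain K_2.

step 1: x^-=[2.5050, 1.8500]  P^-=[0.5344 0.1050; 0.1050 0.7300]  H_jac=[-0.1908 0.2583]  S=[0.4878]  K=[-0.1534; 0.3455]  nu=[-1.6961]  x^+=[2.7652, 1.2640]  P^+=[0.5229 0.1309; 0.1309 0.6718]
step 2: x^-=[2.8916, 1.2640]  P^-=[0.6558 0.2050; 0.2050 0.8818]  H_jac=[-0.1269 0.2904]  S=[0.4998]  K=[-0.0474; 0.4602]  nu=[-2.7821]  x^+=[3.0235, -0.0163]  P^+=[0.6547 0.2159; 0.2159 0.7759]

K[1,0] = 0.4602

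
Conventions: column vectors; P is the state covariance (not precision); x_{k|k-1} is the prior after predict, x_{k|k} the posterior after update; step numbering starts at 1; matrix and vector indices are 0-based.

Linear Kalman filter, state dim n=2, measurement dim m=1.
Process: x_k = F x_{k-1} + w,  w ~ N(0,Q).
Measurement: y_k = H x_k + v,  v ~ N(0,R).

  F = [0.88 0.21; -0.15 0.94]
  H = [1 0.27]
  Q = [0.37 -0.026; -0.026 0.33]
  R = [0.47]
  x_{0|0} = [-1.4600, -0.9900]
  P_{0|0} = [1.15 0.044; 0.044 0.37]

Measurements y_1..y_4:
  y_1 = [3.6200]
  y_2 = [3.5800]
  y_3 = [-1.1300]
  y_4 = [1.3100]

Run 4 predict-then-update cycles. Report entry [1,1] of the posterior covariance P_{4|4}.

P_post[1,1] = 1.2474

step 1: x^-=[-1.4927, -0.7116]  P^-=[1.2931 -0.0698; -0.0698 0.6704]  S=[1.7743]  K=[0.7182; 0.0627]  nu=[5.3048]  x^+=[2.3171, -0.3790]  P^+=[0.3780 -0.1497; -0.1497 0.6634]
step 2: x^-=[1.9595, -0.7038]  P^-=[0.6366 -0.0640; -0.0640 0.9669]  S=[1.1426]  K=[0.5421; 0.1725]  nu=[1.8105]  x^+=[2.9409, -0.3915]  P^+=[0.3009 -0.1708; -0.1708 0.9329]
step 3: x^-=[2.5058, -0.8092]  P^-=[0.5810 -0.0175; -0.0175 1.2093]  S=[1.1297]  K=[0.5101; 0.2735]  nu=[-3.4173]  x^+=[0.7626, -1.7439]  P^+=[0.2870 -0.1751; -0.1751 1.1247]
step 4: x^-=[0.3048, -1.7537]  P^-=[0.5772 0.0188; 0.0188 1.3797]  S=[1.1579]  K=[0.5028; 0.3379]  nu=[1.4787]  x^+=[1.0484, -1.2540]  P^+=[0.2844 -0.1780; -0.1780 1.2474]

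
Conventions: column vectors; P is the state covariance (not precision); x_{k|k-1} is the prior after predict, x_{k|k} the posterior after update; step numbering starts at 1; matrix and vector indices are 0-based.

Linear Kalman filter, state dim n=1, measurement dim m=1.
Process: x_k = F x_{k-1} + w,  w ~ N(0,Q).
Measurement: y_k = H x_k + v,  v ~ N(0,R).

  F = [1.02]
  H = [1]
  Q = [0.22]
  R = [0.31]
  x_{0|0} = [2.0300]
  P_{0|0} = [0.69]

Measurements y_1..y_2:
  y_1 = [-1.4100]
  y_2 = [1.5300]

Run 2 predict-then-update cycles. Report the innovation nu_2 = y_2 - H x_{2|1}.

step 1: x^-=[2.0706]  P^-=[0.9379]  S=[1.2479]  K=[0.7516]  nu=[-3.4806]  x^+=[-0.5453]  P^+=[0.2330]
step 2: x^-=[-0.5562]  P^-=[0.4624]  S=[0.7724]  K=[0.5987]  nu=[2.0862]  x^+=[0.6927]  P^+=[0.1856]

innov = [2.0862]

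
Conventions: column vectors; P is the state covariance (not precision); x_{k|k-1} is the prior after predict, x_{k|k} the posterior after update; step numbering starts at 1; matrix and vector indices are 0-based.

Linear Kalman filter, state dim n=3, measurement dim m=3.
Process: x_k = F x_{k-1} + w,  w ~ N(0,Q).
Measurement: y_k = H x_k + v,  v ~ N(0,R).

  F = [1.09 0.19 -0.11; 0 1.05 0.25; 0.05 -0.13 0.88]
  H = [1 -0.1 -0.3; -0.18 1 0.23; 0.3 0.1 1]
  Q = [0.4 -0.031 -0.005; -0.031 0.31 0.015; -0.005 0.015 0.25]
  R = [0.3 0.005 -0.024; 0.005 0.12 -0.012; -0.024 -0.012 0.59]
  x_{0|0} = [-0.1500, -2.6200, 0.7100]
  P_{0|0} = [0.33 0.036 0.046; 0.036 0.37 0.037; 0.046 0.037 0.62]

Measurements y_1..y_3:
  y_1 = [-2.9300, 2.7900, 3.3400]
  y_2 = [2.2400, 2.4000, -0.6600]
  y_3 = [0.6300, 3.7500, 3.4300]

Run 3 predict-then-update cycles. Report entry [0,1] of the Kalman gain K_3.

K[0,1] = -0.0069

step 1: x^-=[-0.7394, -2.5735, 0.9579]  P^-=[0.8153 0.0770 -0.0103; 0.0770 0.7761 0.1363; -0.0103 0.1363 0.7323]  S=[1.1879 -0.2385 -0.0286; -0.2385 0.9971 0.3524; -0.0286 0.3524 1.4291]  K=[0.6930 0.0314 0.1754; 0.1330 0.8415 -0.0389; -0.1749 0.0912 0.4938]  nu=[-2.1606, 5.0101, 2.8613]  x^+=[-1.5773, 1.2435, 3.2056]  P^+=[0.2133 0.0393 0.0186; 0.0393 0.1231 -0.0603; 0.0186 -0.0603 0.2949]
step 2: x^-=[-1.8356, 2.1071, 2.5804]  P^-=[0.6758 0.0395 -0.0234; 0.0395 0.4324 0.0116; -0.0234 0.0116 0.4959]  S=[1.0316 -0.1642 0.0056; -0.1642 0.5936 0.1344; 0.0056 0.1344 1.1417]  K=[0.6570 -0.0013 0.1575; 0.1142 0.7597 -0.0316; -0.1576 0.0799 0.4206]  nu=[5.0605, -0.6310, -2.9004]  x^+=[1.0333, 2.2971, 0.5126]  P^+=[0.2008 0.0343 0.0135; 0.0343 0.1102 -0.0518; 0.0135 -0.0518 0.2521]
step 3: x^-=[1.5064, 2.5401, 0.2041]  P^-=[0.6587 0.0305 -0.0223; 0.0305 0.4201 0.0112; -0.0223 0.0112 0.4602]  S=[1.0123 -0.1662 0.0118; -0.1662 0.5818 0.1228; 0.0118 0.1228 1.1044]  K=[0.6514 -0.0069 0.1554; 0.1095 0.7544 -0.0286; -0.1511 0.0795 0.4044]  nu=[-0.5611, 1.4341, 2.5199]  x^+=[1.5225, 3.4884, 1.4221]  P^+=[0.1989 0.0334 0.0131; 0.0334 0.1088 -0.0494; 0.0131 -0.0494 0.2423]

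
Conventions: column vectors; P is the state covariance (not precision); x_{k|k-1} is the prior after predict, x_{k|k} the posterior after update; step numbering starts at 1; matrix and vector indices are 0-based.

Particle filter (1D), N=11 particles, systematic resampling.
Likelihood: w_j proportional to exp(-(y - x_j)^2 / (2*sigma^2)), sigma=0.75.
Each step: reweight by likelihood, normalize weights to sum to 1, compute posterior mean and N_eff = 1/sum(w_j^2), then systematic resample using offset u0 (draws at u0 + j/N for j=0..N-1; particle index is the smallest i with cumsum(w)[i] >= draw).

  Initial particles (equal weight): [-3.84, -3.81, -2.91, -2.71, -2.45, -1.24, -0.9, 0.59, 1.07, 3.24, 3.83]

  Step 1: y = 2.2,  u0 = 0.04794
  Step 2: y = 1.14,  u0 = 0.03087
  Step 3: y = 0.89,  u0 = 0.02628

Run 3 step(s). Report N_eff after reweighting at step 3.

step 1: w=[0.0000, 0.0000, 0.0000, 0.0000, 0.0000, 0.0000, 0.0002, 0.1112, 0.3579, 0.4257, 0.1050]  mean=2.2297  Neff=3.0057  idx=[7, 8, 8, 8, 8, 9, 9, 9, 9, 9, 10]
step 2: w=[0.1576, 0.2054, 0.2054, 0.2054, 0.2054, 0.0041, 0.0041, 0.0041, 0.0041, 0.0041, 0.0003]  mean=1.0397  Neff=5.1633  idx=[0, 0, 1, 1, 2, 2, 3, 3, 3, 4, 4]
step 3: w=[0.0872, 0.0872, 0.0917, 0.0917, 0.0917, 0.0917, 0.0917, 0.0917, 0.0917, 0.0917, 0.0917]  mean=0.9863  Neff=10.9959  idx=[0, 1, 2, 3, 4, 5, 6, 7, 8, 9, 10]

N_eff = 10.9959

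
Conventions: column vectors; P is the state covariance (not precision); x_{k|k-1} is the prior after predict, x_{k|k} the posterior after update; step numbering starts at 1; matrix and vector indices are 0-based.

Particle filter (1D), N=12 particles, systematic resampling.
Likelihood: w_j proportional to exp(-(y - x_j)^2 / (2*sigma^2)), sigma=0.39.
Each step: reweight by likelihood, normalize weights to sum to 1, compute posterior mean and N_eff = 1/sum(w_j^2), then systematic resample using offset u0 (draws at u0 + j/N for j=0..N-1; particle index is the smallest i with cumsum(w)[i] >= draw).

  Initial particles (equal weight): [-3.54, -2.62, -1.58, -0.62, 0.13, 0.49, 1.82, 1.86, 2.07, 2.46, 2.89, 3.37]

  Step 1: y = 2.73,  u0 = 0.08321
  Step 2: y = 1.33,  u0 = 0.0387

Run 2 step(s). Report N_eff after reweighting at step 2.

N_eff = 1.8273

step 1: w=[0.0000, 0.0000, 0.0000, 0.0000, 0.0000, 0.0000, 0.0279, 0.0353, 0.1015, 0.3343, 0.3905, 0.1105]  mean=2.6499  Neff=3.4627  idx=[8, 9, 9, 9, 9, 10, 10, 10, 10, 10, 11, 11]
step 2: w=[0.7278, 0.0662, 0.0662, 0.0662, 0.0662, 0.0015, 0.0015, 0.0015, 0.0015, 0.0015, 0.0000, 0.0000]  mean=2.1793  Neff=1.8273  idx=[0, 0, 0, 0, 0, 0, 0, 0, 0, 1, 3, 4]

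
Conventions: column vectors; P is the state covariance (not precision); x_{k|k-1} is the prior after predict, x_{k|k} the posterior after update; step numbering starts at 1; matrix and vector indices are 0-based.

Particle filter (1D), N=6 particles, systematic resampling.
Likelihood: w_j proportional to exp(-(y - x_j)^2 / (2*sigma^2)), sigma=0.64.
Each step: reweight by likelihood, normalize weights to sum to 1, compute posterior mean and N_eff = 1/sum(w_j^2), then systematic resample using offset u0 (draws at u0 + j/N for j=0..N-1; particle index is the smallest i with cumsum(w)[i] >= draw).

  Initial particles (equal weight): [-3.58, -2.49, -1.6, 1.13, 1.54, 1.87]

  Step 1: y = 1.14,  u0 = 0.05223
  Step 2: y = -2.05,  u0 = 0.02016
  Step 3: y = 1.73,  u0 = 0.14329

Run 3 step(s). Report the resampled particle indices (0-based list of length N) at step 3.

step 1: w=[0.0000, 0.0000, 0.0000, 0.4265, 0.3509, 0.2226]  mean=1.4384  Neff=2.8204  idx=[3, 3, 3, 4, 4, 5]
step 2: w=[0.3258, 0.3258, 0.3258, 0.0110, 0.0110, 0.0005]  mean=1.1394  Neff=3.1375  idx=[0, 0, 1, 1, 2, 2]
step 3: w=[0.1667, 0.1667, 0.1667, 0.1667, 0.1667, 0.1667]  mean=1.1300  Neff=6.0000  idx=[0, 1, 2, 3, 4, 5]

resampled_idx = [0, 1, 2, 3, 4, 5]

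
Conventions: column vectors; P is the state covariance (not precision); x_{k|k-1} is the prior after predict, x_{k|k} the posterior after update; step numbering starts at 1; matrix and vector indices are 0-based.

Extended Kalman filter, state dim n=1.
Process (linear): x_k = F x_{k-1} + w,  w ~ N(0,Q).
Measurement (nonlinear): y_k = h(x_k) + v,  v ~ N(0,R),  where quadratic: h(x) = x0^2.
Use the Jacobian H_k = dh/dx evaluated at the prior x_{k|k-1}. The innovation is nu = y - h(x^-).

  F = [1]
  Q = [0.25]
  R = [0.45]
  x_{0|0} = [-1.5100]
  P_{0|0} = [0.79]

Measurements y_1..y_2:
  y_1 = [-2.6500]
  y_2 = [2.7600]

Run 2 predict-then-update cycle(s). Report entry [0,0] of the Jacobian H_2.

H_jac[0,0] = 0.0971

step 1: x^-=[-1.5100]  P^-=[1.0400]  H_jac=[-3.0200]  S=[9.9352]  K=[-0.3161]  nu=[-4.9301]  x^+=[0.0485]  P^+=[0.0471]
step 2: x^-=[0.0485]  P^-=[0.2971]  H_jac=[0.0971]  S=[0.4528]  K=[0.0637]  nu=[2.7576]  x^+=[0.2242]  P^+=[0.2953]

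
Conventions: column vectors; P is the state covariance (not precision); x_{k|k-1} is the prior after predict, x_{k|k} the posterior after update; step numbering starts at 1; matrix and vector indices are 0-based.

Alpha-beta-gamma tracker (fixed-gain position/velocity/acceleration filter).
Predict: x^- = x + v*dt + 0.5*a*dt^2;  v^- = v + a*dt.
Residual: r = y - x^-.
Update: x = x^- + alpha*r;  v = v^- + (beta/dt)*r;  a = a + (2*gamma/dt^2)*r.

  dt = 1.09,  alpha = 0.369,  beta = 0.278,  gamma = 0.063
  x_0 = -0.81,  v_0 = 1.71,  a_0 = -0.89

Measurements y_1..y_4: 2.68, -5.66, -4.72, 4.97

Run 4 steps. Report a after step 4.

a_post = -0.2459

step 1: x_pred=0.5252  r=2.1548  x^+=1.3203  v^+=1.2895  a^+=-0.6615
step 2: x_pred=2.3329  r=-7.9929  x^+=-0.6165  v^+=-1.4701  a^+=-1.5091
step 3: x_pred=-3.1154  r=-1.6046  x^+=-3.7075  v^+=-3.5243  a^+=-1.6793
step 4: x_pred=-8.5466  r=13.5166  x^+=-3.5590  v^+=-1.9074  a^+=-0.2459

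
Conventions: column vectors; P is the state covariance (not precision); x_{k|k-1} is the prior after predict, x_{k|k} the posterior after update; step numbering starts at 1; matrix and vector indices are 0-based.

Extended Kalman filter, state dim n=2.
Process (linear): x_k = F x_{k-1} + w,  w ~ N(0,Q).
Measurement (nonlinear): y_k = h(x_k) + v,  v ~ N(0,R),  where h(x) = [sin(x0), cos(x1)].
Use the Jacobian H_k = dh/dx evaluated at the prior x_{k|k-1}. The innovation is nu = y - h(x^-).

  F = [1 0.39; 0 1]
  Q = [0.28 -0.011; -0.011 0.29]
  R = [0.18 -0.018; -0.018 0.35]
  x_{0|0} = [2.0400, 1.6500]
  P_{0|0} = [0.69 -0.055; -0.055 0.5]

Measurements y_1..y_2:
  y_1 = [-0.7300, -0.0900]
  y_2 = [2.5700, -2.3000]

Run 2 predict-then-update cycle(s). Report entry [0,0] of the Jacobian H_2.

H_jac[0,0] = -0.2908

step 1: x^-=[2.6835, 1.6500]  P^-=[1.0031 0.1290; 0.1290 0.7900]  H_jac=[-0.8969 0.0000; 0.0000 -0.9969]  S=[0.9870 0.0973; 0.0973 1.1351]  K=[-0.9081 -0.0354; -0.0492 -0.6896]  nu=[-1.1722, -0.0109]  x^+=[3.7484, 1.7152]  P^+=[0.1815 -0.0040; -0.0040 0.2412]
step 2: x^-=[4.4173, 1.7152]  P^-=[0.4951 0.0791; 0.0791 0.5312]  H_jac=[-0.2908 0.0000; 0.0000 -0.9896]  S=[0.2219 0.0048; 0.0048 0.8702]  K=[-0.6471 -0.0864; -0.0907 -0.6036]  nu=[3.5268, -2.1561]  x^+=[2.3215, 2.6966]  P^+=[0.3952 0.0188; 0.0188 0.2118]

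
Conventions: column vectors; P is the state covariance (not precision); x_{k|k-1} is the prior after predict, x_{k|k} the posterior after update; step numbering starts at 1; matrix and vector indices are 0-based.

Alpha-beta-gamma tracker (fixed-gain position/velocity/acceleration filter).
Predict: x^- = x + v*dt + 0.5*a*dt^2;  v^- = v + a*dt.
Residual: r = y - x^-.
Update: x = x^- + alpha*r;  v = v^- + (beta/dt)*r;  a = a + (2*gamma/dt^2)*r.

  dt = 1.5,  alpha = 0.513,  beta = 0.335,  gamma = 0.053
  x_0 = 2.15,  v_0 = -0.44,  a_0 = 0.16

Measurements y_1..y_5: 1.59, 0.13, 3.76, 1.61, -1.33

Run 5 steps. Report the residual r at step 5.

resid = -4.8323

step 1: x_pred=1.6700  r=-0.0800  x^+=1.6290  v^+=-0.2179  a^+=0.1562
step 2: x_pred=1.4779  r=-1.3479  x^+=0.7864  v^+=-0.2846  a^+=0.0927
step 3: x_pred=0.4639  r=3.2961  x^+=2.1548  v^+=0.5907  a^+=0.2480
step 4: x_pred=3.3198  r=-1.7098  x^+=2.4427  v^+=0.5808  a^+=0.1675
step 5: x_pred=3.5023  r=-4.8323  x^+=1.0233  v^+=-0.2472  a^+=-0.0602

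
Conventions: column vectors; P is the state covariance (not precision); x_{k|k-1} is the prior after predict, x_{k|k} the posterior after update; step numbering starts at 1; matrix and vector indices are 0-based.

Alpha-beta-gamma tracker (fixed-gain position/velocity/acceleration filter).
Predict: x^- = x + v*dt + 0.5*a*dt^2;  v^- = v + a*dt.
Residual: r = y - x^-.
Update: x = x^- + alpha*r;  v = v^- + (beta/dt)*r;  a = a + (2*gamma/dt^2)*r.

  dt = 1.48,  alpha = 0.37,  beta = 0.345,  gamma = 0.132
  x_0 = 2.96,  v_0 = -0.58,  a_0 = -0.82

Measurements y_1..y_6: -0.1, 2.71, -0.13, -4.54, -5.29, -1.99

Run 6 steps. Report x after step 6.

step 1: x_pred=1.2035  r=-1.3035  x^+=0.7212  v^+=-2.0975  a^+=-0.9771
step 2: x_pred=-3.4532  r=6.1632  x^+=-1.1728  v^+=-2.1069  a^+=-0.2343
step 3: x_pred=-4.5476  r=4.4176  x^+=-2.9131  v^+=-1.4239  a^+=0.2981
step 4: x_pred=-4.6939  r=0.1539  x^+=-4.6370  v^+=-0.9467  a^+=0.3167
step 5: x_pred=-5.6913  r=0.4013  x^+=-5.5428  v^+=-0.3845  a^+=0.3651
step 6: x_pred=-5.7121  r=3.7221  x^+=-4.3349  v^+=1.0234  a^+=0.8137

x_post = -4.3349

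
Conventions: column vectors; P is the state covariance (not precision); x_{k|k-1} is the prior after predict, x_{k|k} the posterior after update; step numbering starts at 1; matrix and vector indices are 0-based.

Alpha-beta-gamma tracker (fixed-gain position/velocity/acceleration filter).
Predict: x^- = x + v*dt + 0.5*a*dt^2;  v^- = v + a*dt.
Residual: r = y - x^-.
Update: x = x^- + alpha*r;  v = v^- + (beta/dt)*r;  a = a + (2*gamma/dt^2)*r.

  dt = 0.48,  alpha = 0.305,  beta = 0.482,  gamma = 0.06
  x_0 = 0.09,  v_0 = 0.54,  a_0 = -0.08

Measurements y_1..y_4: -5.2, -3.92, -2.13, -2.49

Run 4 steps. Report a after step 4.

step 1: x_pred=0.3400  r=-5.5400  x^+=-1.3497  v^+=-5.0615  a^+=-2.9654
step 2: x_pred=-4.1208  r=0.2008  x^+=-4.0596  v^+=-6.2832  a^+=-2.8608
step 3: x_pred=-7.4051  r=5.2751  x^+=-5.7962  v^+=-2.3593  a^+=-0.1134
step 4: x_pred=-6.9417  r=4.4517  x^+=-5.5839  v^+=2.0565  a^+=2.2052

a_post = 2.2052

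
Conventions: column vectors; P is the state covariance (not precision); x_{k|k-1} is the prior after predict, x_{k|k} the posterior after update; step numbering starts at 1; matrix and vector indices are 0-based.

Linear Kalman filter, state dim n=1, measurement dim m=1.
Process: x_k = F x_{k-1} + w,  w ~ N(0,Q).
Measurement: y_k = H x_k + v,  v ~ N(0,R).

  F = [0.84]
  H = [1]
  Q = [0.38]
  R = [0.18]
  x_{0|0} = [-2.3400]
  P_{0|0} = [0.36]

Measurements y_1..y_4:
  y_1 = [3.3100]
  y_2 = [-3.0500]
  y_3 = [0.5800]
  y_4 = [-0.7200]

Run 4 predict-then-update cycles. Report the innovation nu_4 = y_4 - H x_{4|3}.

step 1: x^-=[-1.9656]  P^-=[0.6340]  S=[0.8140]  K=[0.7789]  nu=[5.2756]  x^+=[2.1434]  P^+=[0.1402]
step 2: x^-=[1.8005]  P^-=[0.4789]  S=[0.6589]  K=[0.7268]  nu=[-4.8505]  x^+=[-1.7250]  P^+=[0.1308]
step 3: x^-=[-1.4490]  P^-=[0.4723]  S=[0.6523]  K=[0.7241]  nu=[2.0290]  x^+=[0.0201]  P^+=[0.1303]
step 4: x^-=[0.0169]  P^-=[0.4720]  S=[0.6520]  K=[0.7239]  nu=[-0.7369]  x^+=[-0.5165]  P^+=[0.1303]

innov = [-0.7369]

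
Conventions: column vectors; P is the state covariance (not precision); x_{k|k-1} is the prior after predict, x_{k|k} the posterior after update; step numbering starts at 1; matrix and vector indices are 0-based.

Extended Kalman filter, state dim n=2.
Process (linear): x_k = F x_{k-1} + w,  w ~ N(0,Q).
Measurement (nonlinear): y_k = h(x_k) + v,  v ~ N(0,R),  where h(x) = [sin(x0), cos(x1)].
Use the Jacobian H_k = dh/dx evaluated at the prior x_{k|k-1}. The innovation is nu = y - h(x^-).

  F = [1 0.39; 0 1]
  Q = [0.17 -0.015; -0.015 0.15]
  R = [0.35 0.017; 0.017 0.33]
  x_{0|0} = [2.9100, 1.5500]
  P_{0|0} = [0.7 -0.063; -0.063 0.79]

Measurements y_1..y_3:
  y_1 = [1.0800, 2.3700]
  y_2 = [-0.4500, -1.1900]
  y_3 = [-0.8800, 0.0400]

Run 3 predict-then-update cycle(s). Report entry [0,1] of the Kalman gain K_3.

K[0,1] = 0.1235

step 1: x^-=[3.5145, 1.5500]  P^-=[0.9410 0.2301; 0.2301 0.9400]  H_jac=[-0.9313 0.0000; 0.0000 -0.9998]  S=[1.1661 0.2312; 0.2312 1.2696]  K=[-0.7424 -0.0460; -0.0384 -0.7332]  nu=[1.4443, 2.3492]  x^+=[2.3342, -0.2280]  P^+=[0.2799 0.0278; 0.0278 0.2427]
step 2: x^-=[2.2453, -0.2280]  P^-=[0.5084 0.1074; 0.1074 0.3927]  H_jac=[-0.6245 0.0000; 0.0000 0.2260]  S=[0.5483 0.0018; 0.0018 0.3501]  K=[-0.5794 0.0724; -0.1232 0.2541]  nu=[-1.2310, -2.1641]  x^+=[2.8018, -0.6263]  P^+=[0.3227 0.0621; 0.0621 0.3619]
step 3: x^-=[2.5576, -0.6263]  P^-=[0.5962 0.1883; 0.1883 0.5119]  H_jac=[-0.8343 0.0000; 0.0000 0.5861]  S=[0.7650 -0.0751; -0.0751 0.5058]  K=[-0.6381 0.1235; -0.1493 0.5709]  nu=[-1.4314, -0.7702]  x^+=[3.3759, -0.8523]  P^+=[0.2652 0.0510; 0.0510 0.3171]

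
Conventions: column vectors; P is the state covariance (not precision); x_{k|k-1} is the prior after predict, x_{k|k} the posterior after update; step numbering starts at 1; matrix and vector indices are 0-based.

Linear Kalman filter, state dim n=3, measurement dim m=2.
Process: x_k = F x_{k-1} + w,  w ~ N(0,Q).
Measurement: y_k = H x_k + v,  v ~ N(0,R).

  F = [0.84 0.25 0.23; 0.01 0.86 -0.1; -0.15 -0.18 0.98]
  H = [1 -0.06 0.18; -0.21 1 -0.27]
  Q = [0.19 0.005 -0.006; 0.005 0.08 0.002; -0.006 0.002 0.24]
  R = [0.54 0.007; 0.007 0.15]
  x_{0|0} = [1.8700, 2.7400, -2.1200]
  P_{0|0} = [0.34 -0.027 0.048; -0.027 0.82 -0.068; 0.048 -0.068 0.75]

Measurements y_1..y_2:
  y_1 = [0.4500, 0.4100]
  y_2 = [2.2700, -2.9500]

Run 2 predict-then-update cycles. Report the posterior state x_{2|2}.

step 1: x^-=[1.7682, 2.5871, -2.8513]  P^-=[0.5202 0.1317 0.1124; 0.1317 0.7051 -0.2528; 0.1124 -0.2528 1.0029]  S=[1.1254 -0.1442; -0.1442 1.0451]  K=[0.4807 0.0587; 0.1327 0.7318; 0.2104 -0.4945]  nu=[-0.6497, -2.5756]  x^+=[1.3046, 0.6159, -1.7144]  P^+=[0.2647 0.0668 -0.0036; 0.0668 0.1536 0.1068; -0.0036 0.1068 0.6675]
step 2: x^-=[0.8555, 0.7142, -1.9866]  P^-=[0.4606 0.0920 0.1105; 0.0920 0.1831 -0.0045; 0.1105 -0.0045 0.8590]  S=[1.0579 -0.0842; -0.0842 0.3923]  K=[0.4496 0.0085; 0.1112 0.4443; 0.2017 -0.6186]  nu=[1.8149, -4.0209]  x^+=[1.6376, -0.8706, 0.8666]  P^+=[0.2473 0.0546 -0.0066; 0.0546 0.1009 0.0814; -0.0066 0.0814 0.6449]

x_post = [1.6376, -0.8706, 0.8666]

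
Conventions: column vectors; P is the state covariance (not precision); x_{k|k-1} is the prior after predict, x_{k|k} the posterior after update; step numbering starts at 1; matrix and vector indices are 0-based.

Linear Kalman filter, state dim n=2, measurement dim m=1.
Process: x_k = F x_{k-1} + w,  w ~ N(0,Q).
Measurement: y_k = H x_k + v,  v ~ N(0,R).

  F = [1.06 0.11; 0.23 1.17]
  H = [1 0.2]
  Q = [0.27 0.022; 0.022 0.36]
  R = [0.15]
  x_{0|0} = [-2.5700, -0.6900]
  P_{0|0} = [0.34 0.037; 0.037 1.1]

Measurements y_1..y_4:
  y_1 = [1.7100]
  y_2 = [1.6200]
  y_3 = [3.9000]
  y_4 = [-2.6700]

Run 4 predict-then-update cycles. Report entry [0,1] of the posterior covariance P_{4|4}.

P_post[0,1] = -0.4458

step 1: x^-=[-2.8001, -1.3984]  P^-=[0.6740 0.2933; 0.2933 1.9037]  S=[1.0174]  K=[0.7201; 0.6625]  nu=[4.7898]  x^+=[0.6489, 1.7747]  P^+=[0.1464 -0.1921; -0.1921 1.4572]
step 2: x^-=[0.8830, 2.2257]  P^-=[0.4074 0.0022; 0.0022 2.2591]  S=[0.6486]  K=[0.6287; 0.7000]  nu=[0.2918]  x^+=[1.0665, 2.4299]  P^+=[0.1510 -0.2833; -0.2833 1.9413]
step 3: x^-=[1.3978, 3.0883]  P^-=[0.3971 -0.0498; -0.0498 2.8730]  S=[0.6420]  K=[0.6029; 0.8173]  nu=[1.8845]  x^+=[2.5340, 4.6287]  P^+=[0.1637 -0.3662; -0.3662 2.4441]
step 4: x^-=[3.1952, 5.9983]  P^-=[0.3981 -0.0870; -0.0870 3.5172]  S=[0.6540]  K=[0.5821; 0.9426]  nu=[-7.0649]  x^+=[-0.9173, -0.6613]  P^+=[0.1765 -0.4458; -0.4458 2.9361]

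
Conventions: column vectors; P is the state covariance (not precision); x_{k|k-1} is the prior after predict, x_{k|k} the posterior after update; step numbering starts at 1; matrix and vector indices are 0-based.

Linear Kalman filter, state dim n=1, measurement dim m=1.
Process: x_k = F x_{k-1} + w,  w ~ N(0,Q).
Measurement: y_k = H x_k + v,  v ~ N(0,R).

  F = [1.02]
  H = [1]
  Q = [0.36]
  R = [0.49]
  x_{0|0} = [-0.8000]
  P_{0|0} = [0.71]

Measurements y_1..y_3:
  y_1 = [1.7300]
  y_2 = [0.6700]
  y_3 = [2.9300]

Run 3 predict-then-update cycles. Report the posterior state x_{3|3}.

step 1: x^-=[-0.8160]  P^-=[1.0987]  S=[1.5887]  K=[0.6916]  nu=[2.5460]  x^+=[0.9447]  P^+=[0.3389]
step 2: x^-=[0.9636]  P^-=[0.7126]  S=[1.2026]  K=[0.5925]  nu=[-0.2936]  x^+=[0.7896]  P^+=[0.2903]
step 3: x^-=[0.8054]  P^-=[0.6621]  S=[1.1521]  K=[0.5747]  nu=[2.1246]  x^+=[2.0264]  P^+=[0.2816]

x_post = [2.0264]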